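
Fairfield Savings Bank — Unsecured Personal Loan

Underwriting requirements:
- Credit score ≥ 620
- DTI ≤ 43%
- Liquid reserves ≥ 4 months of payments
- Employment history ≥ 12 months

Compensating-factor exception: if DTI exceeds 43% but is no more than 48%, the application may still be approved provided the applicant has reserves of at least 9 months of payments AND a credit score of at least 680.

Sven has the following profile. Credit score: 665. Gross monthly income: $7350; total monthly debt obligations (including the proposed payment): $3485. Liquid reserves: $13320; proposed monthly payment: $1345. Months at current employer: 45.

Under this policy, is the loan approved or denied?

Credit score 665 ≥ 620 (meets base)
DTI = 3,485/7,350 = 47.4% > 43% — standard DTI limit exceeded.
Reserves = 13,320/1,345 = 9.9 months ≥ 4
Employment 45 ≥ 12 months
DTI 47.4% is within the 43%–48% exception band; checking compensating factors.
Reserves 9.9 ≥ 9 months; credit score 665 < 680.
Override conditions not both satisfied; exception does not apply.

Denied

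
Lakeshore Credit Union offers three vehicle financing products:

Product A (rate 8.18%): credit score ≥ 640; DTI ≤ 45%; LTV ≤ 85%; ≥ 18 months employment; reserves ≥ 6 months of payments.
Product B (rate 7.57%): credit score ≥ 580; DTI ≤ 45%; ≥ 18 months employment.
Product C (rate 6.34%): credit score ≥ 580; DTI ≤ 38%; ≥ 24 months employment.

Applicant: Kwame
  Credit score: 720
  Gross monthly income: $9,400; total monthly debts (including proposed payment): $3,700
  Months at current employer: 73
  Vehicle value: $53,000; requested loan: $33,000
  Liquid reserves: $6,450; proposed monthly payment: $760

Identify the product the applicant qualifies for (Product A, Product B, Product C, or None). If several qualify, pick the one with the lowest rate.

DTI = 3,700/9,400 = 39.4%.
LTV = 33,000/53,000 = 62.3%.
Reserves = 6,450/760 = 8.5 months.
Product A: score 720 ≥ 640; DTI 39.4% ≤ 45%; LTV 62.3% ≤ 85%; employment 73 ≥ 18 mo; reserves 8.5 ≥ 6 mo → qualifies.
Product B: score 720 ≥ 580; DTI 39.4% ≤ 45%; employment 73 ≥ 18 mo → qualifies.
Product C: score 720 ≥ 580; DTI 39.4% > 38%; employment 73 ≥ 24 mo → does not qualify.
Qualifying: Product A, Product B. Lowest rate is 7.57% → Product B.

Product B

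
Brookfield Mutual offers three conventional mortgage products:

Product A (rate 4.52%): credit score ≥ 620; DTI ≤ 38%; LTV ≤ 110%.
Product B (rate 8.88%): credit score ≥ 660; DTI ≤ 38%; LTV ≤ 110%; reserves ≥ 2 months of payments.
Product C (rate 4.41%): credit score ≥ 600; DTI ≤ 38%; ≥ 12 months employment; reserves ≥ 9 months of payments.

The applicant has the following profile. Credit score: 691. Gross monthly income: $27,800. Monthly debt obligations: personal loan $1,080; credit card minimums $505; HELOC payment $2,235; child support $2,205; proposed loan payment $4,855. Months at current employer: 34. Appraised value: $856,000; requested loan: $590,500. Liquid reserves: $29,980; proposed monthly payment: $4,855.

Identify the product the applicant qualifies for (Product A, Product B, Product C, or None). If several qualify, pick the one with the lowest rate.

None

Total debts = (1,080 + 505 + 2,235 + 2,205 + 4,855) = 10,880; DTI = 10,880/27,800 = 39.1%.
LTV = 590,500/856,000 = 69%.
Reserves = 29,980/4,855 = 6.2 months.
Product A: score 691 ≥ 620; DTI 39.1% > 38%; LTV 69% ≤ 110% → does not qualify.
Product B: score 691 ≥ 660; DTI 39.1% > 38%; LTV 69% ≤ 110%; reserves 6.2 ≥ 2 mo → does not qualify.
Product C: score 691 ≥ 600; DTI 39.1% > 38%; employment 34 ≥ 12 mo; reserves 6.2 < 9 mo → does not qualify.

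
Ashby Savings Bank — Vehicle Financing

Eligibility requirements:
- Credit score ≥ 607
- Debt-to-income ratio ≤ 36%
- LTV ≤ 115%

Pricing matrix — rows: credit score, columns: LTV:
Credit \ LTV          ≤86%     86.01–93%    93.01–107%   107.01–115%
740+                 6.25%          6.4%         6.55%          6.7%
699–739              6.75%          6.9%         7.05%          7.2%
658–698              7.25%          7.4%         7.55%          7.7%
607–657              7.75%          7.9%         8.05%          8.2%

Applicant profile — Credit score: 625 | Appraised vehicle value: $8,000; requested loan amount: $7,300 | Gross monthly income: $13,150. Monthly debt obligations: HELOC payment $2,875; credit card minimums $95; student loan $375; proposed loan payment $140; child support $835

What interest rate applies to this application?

Credit score 625 ≥ 607; Total monthly debts = (2,875 + 95 + 375 + 140 + 835) = 4,320. DTI: 4,320 ÷ 13,150 = 32.9%, within the 36% cap
LTV = 7,300/8,000 = 91.2% ≤ 115%
Credit 625 → row 607–657; LTV 91.2% → column 86.01–93%. Grid cell → 7.9%.

7.9%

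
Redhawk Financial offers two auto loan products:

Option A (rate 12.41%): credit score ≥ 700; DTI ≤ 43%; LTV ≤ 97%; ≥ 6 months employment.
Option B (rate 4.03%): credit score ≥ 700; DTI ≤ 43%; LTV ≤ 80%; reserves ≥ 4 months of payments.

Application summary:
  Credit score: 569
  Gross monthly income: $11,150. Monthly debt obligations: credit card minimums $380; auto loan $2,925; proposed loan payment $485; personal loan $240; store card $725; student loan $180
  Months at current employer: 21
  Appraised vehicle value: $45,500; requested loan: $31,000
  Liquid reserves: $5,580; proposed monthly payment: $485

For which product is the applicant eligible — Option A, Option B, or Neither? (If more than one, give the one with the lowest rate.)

Neither

Total debts = (380 + 2,925 + 485 + 240 + 725 + 180) = 4,935; DTI = 4,935/11,150 = 44.3%.
LTV = 31,000/45,500 = 68.1%.
Reserves = 5,580/485 = 11.5 months.
Option A: score 569 < 700; DTI 44.3% > 43%; LTV 68.1% ≤ 97%; employment 21 ≥ 6 mo → does not qualify.
Option B: score 569 < 700; DTI 44.3% > 43%; LTV 68.1% ≤ 80%; reserves 11.5 ≥ 4 mo → does not qualify.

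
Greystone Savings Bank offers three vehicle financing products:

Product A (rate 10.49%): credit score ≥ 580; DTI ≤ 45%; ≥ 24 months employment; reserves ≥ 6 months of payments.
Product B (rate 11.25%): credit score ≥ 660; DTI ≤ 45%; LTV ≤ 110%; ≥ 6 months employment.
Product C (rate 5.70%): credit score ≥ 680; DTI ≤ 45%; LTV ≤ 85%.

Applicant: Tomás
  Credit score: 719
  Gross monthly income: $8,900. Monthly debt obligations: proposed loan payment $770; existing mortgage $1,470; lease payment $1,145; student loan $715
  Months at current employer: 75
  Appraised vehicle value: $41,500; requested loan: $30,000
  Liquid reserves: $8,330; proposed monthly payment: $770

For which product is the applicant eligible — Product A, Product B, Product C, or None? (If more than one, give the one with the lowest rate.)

Total debts = (770 + 1,470 + 1,145 + 715) = 4,100; DTI = 4,100/8,900 = 46.1%.
LTV = 30,000/41,500 = 72.3%.
Reserves = 8,330/770 = 10.8 months.
Product A: score 719 ≥ 580; DTI 46.1% > 45%; employment 75 ≥ 24 mo; reserves 10.8 ≥ 6 mo → does not qualify.
Product B: score 719 ≥ 660; DTI 46.1% > 45%; LTV 72.3% ≤ 110%; employment 75 ≥ 6 mo → does not qualify.
Product C: score 719 ≥ 680; DTI 46.1% > 45%; LTV 72.3% ≤ 85% → does not qualify.

None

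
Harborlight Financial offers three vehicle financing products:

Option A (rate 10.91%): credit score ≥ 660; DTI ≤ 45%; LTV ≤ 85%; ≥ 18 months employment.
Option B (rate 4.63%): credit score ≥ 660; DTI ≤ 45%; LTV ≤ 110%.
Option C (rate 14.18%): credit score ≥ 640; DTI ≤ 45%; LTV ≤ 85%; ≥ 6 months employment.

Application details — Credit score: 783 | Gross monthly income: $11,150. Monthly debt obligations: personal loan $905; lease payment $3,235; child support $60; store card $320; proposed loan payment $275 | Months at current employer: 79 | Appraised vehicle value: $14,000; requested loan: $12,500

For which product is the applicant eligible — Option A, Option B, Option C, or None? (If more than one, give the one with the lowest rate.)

Total debts = (905 + 3,235 + 60 + 320 + 275) = 4,795; DTI = 4,795/11,150 = 43%.
LTV = 12,500/14,000 = 89.3%.
Option A: score 783 ≥ 660; DTI 43% ≤ 45%; LTV 89.3% > 85%; employment 79 ≥ 18 mo → does not qualify.
Option B: score 783 ≥ 660; DTI 43% ≤ 45%; LTV 89.3% ≤ 110% → qualifies.
Option C: score 783 ≥ 640; DTI 43% ≤ 45%; LTV 89.3% > 85%; employment 79 ≥ 6 mo → does not qualify.

Option B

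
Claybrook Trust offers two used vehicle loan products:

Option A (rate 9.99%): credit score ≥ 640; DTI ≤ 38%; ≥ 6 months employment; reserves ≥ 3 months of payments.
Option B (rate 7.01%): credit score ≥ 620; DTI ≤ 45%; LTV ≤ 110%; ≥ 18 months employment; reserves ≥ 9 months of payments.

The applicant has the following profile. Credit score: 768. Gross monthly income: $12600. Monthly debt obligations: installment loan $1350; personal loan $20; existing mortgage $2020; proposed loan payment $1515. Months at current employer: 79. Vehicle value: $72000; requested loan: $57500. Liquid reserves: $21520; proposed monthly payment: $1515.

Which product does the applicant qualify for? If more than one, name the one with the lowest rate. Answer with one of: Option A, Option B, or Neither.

Total debts = (1,350 + 20 + 2,020 + 1,515) = 4,905; DTI = 4,905/12,600 = 38.9%.
LTV = 57,500/72,000 = 79.9%.
Reserves = 21,520/1,515 = 14.2 months.
Option A: score 768 ≥ 640; DTI 38.9% > 38%; employment 79 ≥ 6 mo; reserves 14.2 ≥ 3 mo → does not qualify.
Option B: score 768 ≥ 620; DTI 38.9% ≤ 45%; LTV 79.9% ≤ 110%; employment 79 ≥ 18 mo; reserves 14.2 ≥ 9 mo → qualifies.

Option B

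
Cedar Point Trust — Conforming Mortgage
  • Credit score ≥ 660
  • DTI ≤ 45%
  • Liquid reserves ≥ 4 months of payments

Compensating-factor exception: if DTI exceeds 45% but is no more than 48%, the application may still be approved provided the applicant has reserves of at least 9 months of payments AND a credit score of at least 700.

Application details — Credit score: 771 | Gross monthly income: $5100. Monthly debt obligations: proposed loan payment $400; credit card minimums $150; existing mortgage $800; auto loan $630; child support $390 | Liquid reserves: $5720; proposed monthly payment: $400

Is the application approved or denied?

Credit score 771 ≥ 660 (meets base)
Total debts = (400 + 150 + 800 + 630 + 390) = 2,370. DTI = 2,370/5,100 = 46.5% > 45% — standard DTI limit exceeded.
Reserves: 5,720 ÷ 400 = 14.3 months (meets 4-month minimum)
DTI 46.5% is within the 45%–48% exception band; checking compensating factors.
Reserves 14.3 ≥ 9 months; credit score 771 ≥ 700.
Both override conditions satisfied; DTI exception granted.

Approved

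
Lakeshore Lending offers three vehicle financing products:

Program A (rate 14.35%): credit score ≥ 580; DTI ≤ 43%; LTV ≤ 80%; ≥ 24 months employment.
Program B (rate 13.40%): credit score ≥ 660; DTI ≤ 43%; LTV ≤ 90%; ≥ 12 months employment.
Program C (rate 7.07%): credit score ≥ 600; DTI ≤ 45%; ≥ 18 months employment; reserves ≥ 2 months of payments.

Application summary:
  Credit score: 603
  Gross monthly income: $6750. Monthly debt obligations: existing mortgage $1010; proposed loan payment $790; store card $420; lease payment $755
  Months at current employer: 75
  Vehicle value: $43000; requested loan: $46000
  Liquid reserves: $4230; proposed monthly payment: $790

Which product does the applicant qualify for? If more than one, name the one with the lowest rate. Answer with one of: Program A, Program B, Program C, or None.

Program C

Total debts = (1,010 + 790 + 420 + 755) = 2,975; DTI = 2,975/6,750 = 44.1%.
LTV = 46,000/43,000 = 107%.
Reserves = 4,230/790 = 5.4 months.
Program A: score 603 ≥ 580; DTI 44.1% > 43%; LTV 107% > 80%; employment 75 ≥ 24 mo → does not qualify.
Program B: score 603 < 660; DTI 44.1% > 43%; LTV 107% > 90%; employment 75 ≥ 12 mo → does not qualify.
Program C: score 603 ≥ 600; DTI 44.1% ≤ 45%; employment 75 ≥ 18 mo; reserves 5.4 ≥ 2 mo → qualifies.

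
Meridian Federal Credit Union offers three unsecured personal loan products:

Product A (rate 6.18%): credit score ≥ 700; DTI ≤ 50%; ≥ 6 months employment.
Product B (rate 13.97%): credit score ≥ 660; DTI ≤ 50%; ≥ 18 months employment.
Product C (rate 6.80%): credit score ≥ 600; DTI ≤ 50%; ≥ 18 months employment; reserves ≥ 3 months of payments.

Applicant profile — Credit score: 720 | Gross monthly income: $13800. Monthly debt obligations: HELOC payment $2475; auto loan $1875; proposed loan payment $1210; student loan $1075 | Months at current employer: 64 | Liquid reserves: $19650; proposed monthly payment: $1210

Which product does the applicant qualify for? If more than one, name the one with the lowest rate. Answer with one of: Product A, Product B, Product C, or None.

Product A

Total debts = (2,475 + 1,875 + 1,210 + 1,075) = 6,635; DTI = 6,635/13,800 = 48.1%.
Reserves = 19,650/1,210 = 16.2 months.
Product A: score 720 ≥ 700; DTI 48.1% ≤ 50%; employment 64 ≥ 6 mo → qualifies.
Product B: score 720 ≥ 660; DTI 48.1% ≤ 50%; employment 64 ≥ 18 mo → qualifies.
Product C: score 720 ≥ 600; DTI 48.1% ≤ 50%; employment 64 ≥ 18 mo; reserves 16.2 ≥ 3 mo → qualifies.
Qualifying: Product A, Product B, Product C. Lowest rate is 6.18% → Product A.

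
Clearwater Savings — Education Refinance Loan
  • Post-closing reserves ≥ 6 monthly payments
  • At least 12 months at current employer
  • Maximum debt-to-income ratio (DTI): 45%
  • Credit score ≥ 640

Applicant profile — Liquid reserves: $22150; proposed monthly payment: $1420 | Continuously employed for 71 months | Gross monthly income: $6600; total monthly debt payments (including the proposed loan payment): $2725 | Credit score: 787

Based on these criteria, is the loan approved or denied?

Approved

Reserves = 22,150/1,420 = 15.6 months ≥ 6
Employment 71 ≥ 12 months
DTI = 2,725/6,600 = 41.3% ≤ 45%
Credit score 787 ≥ 640 (meets)
All criteria satisfied.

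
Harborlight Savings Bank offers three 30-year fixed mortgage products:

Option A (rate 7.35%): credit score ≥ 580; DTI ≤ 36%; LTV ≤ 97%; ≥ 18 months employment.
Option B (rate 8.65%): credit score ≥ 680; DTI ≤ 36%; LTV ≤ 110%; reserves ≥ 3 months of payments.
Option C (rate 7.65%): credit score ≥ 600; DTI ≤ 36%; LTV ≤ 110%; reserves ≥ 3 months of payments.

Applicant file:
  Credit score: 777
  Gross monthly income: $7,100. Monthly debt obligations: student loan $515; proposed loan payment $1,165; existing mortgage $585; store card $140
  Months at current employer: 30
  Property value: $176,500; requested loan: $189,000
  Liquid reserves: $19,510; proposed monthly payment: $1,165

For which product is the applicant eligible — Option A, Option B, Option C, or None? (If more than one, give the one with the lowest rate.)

Total debts = (515 + 1,165 + 585 + 140) = 2,405; DTI = 2,405/7,100 = 33.9%.
LTV = 189,000/176,500 = 107.1%.
Reserves = 19,510/1,165 = 16.7 months.
Option A: score 777 ≥ 580; DTI 33.9% ≤ 36%; LTV 107.1% > 97%; employment 30 ≥ 18 mo → does not qualify.
Option B: score 777 ≥ 680; DTI 33.9% ≤ 36%; LTV 107.1% ≤ 110%; reserves 16.7 ≥ 3 mo → qualifies.
Option C: score 777 ≥ 600; DTI 33.9% ≤ 36%; LTV 107.1% ≤ 110%; reserves 16.7 ≥ 3 mo → qualifies.
Qualifying: Option B, Option C. Lowest rate is 7.65% → Option C.

Option C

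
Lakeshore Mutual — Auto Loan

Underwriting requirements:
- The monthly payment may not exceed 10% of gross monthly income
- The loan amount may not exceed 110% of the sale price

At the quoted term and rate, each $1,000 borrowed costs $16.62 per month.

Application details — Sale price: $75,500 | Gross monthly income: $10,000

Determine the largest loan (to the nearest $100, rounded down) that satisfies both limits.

Payment cap: 10% × $10,000 = $1,000/month.
At $16.62 per $1,000, that supports 1,000/16.62 × 1,000 ≈ $60,168 → $60,100.
LTV cap: 110% × $75,500 = $83,050 → $83,000.
Binding constraint: payment-to-income.

$60,100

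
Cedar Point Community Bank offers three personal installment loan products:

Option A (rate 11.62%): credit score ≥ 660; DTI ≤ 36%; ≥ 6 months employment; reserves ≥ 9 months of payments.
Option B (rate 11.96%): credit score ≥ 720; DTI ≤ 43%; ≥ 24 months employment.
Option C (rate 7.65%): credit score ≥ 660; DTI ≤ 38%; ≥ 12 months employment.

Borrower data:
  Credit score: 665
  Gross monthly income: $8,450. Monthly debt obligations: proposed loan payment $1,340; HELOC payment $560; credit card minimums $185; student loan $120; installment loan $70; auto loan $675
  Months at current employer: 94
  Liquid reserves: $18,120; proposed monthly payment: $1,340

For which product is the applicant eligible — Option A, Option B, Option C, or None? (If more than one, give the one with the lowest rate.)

Option C

Total debts = (1,340 + 560 + 185 + 120 + 70 + 675) = 2,950; DTI = 2,950/8,450 = 34.9%.
Reserves = 18,120/1,340 = 13.5 months.
Option A: score 665 ≥ 660; DTI 34.9% ≤ 36%; employment 94 ≥ 6 mo; reserves 13.5 ≥ 9 mo → qualifies.
Option B: score 665 < 720; DTI 34.9% ≤ 43%; employment 94 ≥ 24 mo → does not qualify.
Option C: score 665 ≥ 660; DTI 34.9% ≤ 38%; employment 94 ≥ 12 mo → qualifies.
Qualifying: Option A, Option C. Lowest rate is 7.65% → Option C.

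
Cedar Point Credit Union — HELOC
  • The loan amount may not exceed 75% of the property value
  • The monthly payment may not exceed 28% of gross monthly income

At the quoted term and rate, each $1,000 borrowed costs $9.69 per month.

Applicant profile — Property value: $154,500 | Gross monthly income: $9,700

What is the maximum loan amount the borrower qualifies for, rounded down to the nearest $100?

$115,800

Payment cap: 28% × $9,700 = $2,716/month.
At $9.69 per $1,000, that supports 2,716/9.69 × 1,000 ≈ $280,288 → $280,200.
LTV cap: 75% × $154,500 = $115,875 → $115,800.
Binding constraint: loan-to-value.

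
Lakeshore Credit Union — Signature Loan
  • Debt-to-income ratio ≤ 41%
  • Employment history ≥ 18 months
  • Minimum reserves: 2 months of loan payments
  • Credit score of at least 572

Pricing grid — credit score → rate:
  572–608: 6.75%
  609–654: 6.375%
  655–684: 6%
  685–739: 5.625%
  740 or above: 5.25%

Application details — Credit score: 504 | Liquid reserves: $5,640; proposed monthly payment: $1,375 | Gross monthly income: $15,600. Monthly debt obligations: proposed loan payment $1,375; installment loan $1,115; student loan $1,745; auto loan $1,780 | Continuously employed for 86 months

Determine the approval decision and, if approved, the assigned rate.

Credit score 504 < 572 (below minimum)
Reserves = 5,640/1,375 = 4.1 months ≥ 2
Employment 86 ≥ 18 months
Total monthly debts = (1,375 + 1,115 + 1,745 + 1,780) = 6,015. Debt-to-income = 6,015/15,600 = 38.6% — meets 41% limit
Not all requirements met → denied.

Denied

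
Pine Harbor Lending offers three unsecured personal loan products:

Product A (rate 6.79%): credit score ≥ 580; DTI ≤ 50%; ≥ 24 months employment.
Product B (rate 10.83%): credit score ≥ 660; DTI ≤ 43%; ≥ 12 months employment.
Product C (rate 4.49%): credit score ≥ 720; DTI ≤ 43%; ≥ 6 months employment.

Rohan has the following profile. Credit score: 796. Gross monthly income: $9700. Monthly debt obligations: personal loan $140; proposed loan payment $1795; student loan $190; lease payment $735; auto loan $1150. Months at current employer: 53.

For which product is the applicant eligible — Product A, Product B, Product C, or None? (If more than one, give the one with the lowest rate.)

Product C

Total debts = (140 + 1,795 + 190 + 735 + 1,150) = 4,010; DTI = 4,010/9,700 = 41.3%.
Product A: score 796 ≥ 580; DTI 41.3% ≤ 50%; employment 53 ≥ 24 mo → qualifies.
Product B: score 796 ≥ 660; DTI 41.3% ≤ 43%; employment 53 ≥ 12 mo → qualifies.
Product C: score 796 ≥ 720; DTI 41.3% ≤ 43%; employment 53 ≥ 6 mo → qualifies.
Qualifying: Product A, Product B, Product C. Lowest rate is 4.49% → Product C.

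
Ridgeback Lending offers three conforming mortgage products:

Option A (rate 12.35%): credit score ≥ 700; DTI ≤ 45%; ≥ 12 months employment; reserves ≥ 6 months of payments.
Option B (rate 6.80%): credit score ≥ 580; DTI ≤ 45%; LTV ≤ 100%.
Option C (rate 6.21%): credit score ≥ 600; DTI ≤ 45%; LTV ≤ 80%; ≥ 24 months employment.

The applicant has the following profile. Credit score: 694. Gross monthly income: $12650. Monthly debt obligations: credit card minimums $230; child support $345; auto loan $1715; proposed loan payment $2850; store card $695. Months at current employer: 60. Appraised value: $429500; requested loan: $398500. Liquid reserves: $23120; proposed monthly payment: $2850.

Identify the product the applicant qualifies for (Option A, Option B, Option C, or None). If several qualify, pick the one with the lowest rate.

None

Total debts = (230 + 345 + 1,715 + 2,850 + 695) = 5,835; DTI = 5,835/12,650 = 46.1%.
LTV = 398,500/429,500 = 92.8%.
Reserves = 23,120/2,850 = 8.1 months.
Option A: score 694 < 700; DTI 46.1% > 45%; employment 60 ≥ 12 mo; reserves 8.1 ≥ 6 mo → does not qualify.
Option B: score 694 ≥ 580; DTI 46.1% > 45%; LTV 92.8% ≤ 100% → does not qualify.
Option C: score 694 ≥ 600; DTI 46.1% > 45%; LTV 92.8% > 80%; employment 60 ≥ 24 mo → does not qualify.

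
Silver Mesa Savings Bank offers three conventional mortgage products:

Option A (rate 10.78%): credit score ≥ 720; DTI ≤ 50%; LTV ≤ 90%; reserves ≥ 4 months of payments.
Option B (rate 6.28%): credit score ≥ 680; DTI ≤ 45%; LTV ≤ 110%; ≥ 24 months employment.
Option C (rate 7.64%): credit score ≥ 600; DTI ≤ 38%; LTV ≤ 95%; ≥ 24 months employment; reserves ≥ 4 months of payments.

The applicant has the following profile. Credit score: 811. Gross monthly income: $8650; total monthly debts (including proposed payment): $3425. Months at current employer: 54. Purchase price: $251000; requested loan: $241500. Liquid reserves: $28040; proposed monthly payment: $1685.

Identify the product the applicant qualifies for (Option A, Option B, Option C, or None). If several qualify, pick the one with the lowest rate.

Option B

DTI = 3,425/8,650 = 39.6%.
LTV = 241,500/251,000 = 96.2%.
Reserves = 28,040/1,685 = 16.6 months.
Option A: score 811 ≥ 720; DTI 39.6% ≤ 50%; LTV 96.2% > 90%; reserves 16.6 ≥ 4 mo → does not qualify.
Option B: score 811 ≥ 680; DTI 39.6% ≤ 45%; LTV 96.2% ≤ 110%; employment 54 ≥ 24 mo → qualifies.
Option C: score 811 ≥ 600; DTI 39.6% > 38%; LTV 96.2% > 95%; employment 54 ≥ 24 mo; reserves 16.6 ≥ 4 mo → does not qualify.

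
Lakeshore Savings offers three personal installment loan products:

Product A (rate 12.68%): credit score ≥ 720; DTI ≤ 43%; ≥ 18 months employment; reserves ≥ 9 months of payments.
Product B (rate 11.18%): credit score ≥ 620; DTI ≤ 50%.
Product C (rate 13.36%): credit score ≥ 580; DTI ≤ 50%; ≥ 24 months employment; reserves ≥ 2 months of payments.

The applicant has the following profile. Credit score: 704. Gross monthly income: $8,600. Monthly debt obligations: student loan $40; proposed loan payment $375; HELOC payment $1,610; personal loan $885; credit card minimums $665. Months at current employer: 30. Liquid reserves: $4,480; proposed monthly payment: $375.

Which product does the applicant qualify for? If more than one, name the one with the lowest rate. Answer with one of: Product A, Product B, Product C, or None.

Total debts = (40 + 375 + 1,610 + 885 + 665) = 3,575; DTI = 3,575/8,600 = 41.6%.
Reserves = 4,480/375 = 11.9 months.
Product A: score 704 < 720; DTI 41.6% ≤ 43%; employment 30 ≥ 18 mo; reserves 11.9 ≥ 9 mo → does not qualify.
Product B: score 704 ≥ 620; DTI 41.6% ≤ 50% → qualifies.
Product C: score 704 ≥ 580; DTI 41.6% ≤ 50%; employment 30 ≥ 24 mo; reserves 11.9 ≥ 2 mo → qualifies.
Qualifying: Product B, Product C. Lowest rate is 11.18% → Product B.

Product B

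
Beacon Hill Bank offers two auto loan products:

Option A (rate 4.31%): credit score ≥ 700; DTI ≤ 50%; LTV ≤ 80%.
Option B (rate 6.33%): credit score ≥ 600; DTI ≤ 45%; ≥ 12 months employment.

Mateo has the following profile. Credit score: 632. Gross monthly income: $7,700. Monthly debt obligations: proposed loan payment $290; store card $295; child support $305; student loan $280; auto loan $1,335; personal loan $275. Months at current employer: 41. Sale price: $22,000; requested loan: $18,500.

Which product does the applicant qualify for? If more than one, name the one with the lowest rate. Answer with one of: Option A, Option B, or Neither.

Option B

Total debts = (290 + 295 + 305 + 280 + 1,335 + 275) = 2,780; DTI = 2,780/7,700 = 36.1%.
LTV = 18,500/22,000 = 84.1%.
Option A: score 632 < 700; DTI 36.1% ≤ 50%; LTV 84.1% > 80% → does not qualify.
Option B: score 632 ≥ 600; DTI 36.1% ≤ 45%; employment 41 ≥ 12 mo → qualifies.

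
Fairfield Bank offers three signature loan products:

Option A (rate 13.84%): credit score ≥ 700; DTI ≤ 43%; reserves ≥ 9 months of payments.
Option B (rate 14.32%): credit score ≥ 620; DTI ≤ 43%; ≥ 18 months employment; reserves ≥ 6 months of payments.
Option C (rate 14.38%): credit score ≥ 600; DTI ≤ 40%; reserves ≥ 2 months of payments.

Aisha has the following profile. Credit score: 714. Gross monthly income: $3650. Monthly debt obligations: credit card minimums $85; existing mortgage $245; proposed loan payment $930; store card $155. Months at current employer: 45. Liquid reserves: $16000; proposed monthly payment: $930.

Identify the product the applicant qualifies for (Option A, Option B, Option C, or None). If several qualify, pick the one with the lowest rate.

Option A

Total debts = (85 + 245 + 930 + 155) = 1,415; DTI = 1,415/3,650 = 38.8%.
Reserves = 16,000/930 = 17.2 months.
Option A: score 714 ≥ 700; DTI 38.8% ≤ 43%; reserves 17.2 ≥ 9 mo → qualifies.
Option B: score 714 ≥ 620; DTI 38.8% ≤ 43%; employment 45 ≥ 18 mo; reserves 17.2 ≥ 6 mo → qualifies.
Option C: score 714 ≥ 600; DTI 38.8% ≤ 40%; reserves 17.2 ≥ 2 mo → qualifies.
Qualifying: Option A, Option B, Option C. Lowest rate is 13.84% → Option A.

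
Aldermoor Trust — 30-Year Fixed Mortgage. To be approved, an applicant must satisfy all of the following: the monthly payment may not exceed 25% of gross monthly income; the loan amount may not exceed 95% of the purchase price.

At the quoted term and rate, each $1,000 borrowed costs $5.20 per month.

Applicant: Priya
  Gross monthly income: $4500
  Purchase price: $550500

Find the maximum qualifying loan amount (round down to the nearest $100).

Payment cap: 25% × $4,500 = $1,125/month.
At $5.20 per $1,000, that supports 1,125/5.20 × 1,000 ≈ $216,346 → $216,300.
LTV cap: 95% × $550,500 = $522,975 → $522,900.
Binding constraint: payment-to-income.

$216,300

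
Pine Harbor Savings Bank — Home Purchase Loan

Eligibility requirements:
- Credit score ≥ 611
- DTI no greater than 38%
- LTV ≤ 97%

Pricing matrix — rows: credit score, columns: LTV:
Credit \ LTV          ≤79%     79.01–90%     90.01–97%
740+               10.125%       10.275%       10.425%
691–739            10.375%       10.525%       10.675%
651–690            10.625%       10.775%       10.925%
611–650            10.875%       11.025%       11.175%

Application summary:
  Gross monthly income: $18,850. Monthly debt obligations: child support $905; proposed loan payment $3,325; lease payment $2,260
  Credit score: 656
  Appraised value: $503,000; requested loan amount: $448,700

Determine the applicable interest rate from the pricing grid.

Credit score 656 ≥ 611; Total monthly debts = (905 + 3,325 + 2,260) = 6,490. DTI: 6,490 ÷ 18,850 = 34.4%, within the 38% cap
LTV: 448,700 ÷ 503,000 = 89.2%, within 97% cap
Row: 656 falls in 651–690. Column: 89.2% falls in 79.01–90%. Rate = 10.775%.

10.775%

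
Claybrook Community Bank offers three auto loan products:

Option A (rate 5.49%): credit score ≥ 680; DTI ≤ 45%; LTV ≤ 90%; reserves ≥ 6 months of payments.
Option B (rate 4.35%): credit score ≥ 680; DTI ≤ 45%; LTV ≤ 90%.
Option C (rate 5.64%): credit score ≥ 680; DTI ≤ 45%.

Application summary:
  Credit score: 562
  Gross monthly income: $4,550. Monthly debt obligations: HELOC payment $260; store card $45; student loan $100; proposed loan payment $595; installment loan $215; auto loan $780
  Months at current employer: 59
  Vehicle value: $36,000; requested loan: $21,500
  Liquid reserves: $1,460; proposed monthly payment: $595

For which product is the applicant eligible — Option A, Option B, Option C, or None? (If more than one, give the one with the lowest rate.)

Total debts = (260 + 45 + 100 + 595 + 215 + 780) = 1,995; DTI = 1,995/4,550 = 43.8%.
LTV = 21,500/36,000 = 59.7%.
Reserves = 1,460/595 = 2.5 months.
Option A: score 562 < 680; DTI 43.8% ≤ 45%; LTV 59.7% ≤ 90%; reserves 2.5 < 6 mo → does not qualify.
Option B: score 562 < 680; DTI 43.8% ≤ 45%; LTV 59.7% ≤ 90% → does not qualify.
Option C: score 562 < 680; DTI 43.8% ≤ 45% → does not qualify.

None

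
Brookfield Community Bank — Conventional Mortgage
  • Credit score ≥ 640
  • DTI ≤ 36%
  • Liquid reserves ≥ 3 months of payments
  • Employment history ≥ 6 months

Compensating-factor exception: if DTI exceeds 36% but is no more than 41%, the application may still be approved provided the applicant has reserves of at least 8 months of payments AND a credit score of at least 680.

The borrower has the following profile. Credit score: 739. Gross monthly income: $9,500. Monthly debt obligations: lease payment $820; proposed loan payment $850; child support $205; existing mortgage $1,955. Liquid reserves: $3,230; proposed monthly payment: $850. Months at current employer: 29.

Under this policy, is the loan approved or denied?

Credit score 739 ≥ 640 (meets base)
Total debts = (820 + 850 + 205 + 1,955) = 3,830. DTI = 3,830/9,500 = 40.3% > 36% — standard DTI limit exceeded.
Liquid reserves cover 3,230/850 = 3.8 months — ≥ 3 required
Employment 29 ≥ 6 months
DTI 40.3% is within the 36%–41% exception band; checking compensating factors.
Override check — reserves: 3.8 mo (short of 8); score: 739 (ok).
Compensating-factor requirement not fully met.

Denied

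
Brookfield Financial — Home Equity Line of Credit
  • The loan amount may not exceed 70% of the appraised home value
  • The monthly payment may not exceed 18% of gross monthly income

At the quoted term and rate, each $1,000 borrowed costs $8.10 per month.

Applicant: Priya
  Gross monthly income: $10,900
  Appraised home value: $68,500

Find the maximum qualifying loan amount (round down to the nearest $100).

$47,900

Payment cap: 18% × $10,900 = $1,962/month.
At $8.10 per $1,000, that supports 1,962/8.10 × 1,000 ≈ $242,222 → $242,200.
LTV cap: 70% × $68,500 = $47,950 → $47,900.
Binding constraint: loan-to-value.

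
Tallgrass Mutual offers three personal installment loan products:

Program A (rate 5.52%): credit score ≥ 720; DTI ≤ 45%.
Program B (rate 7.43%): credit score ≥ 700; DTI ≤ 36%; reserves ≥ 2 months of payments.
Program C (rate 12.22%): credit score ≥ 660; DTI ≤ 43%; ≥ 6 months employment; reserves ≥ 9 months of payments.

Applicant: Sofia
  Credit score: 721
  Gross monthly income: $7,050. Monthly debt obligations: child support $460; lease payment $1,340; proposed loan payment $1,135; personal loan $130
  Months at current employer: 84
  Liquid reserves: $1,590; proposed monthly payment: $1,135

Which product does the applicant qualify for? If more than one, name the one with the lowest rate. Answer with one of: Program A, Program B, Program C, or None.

Total debts = (460 + 1,340 + 1,135 + 130) = 3,065; DTI = 3,065/7,050 = 43.5%.
Reserves = 1,590/1,135 = 1.4 months.
Program A: score 721 ≥ 720; DTI 43.5% ≤ 45% → qualifies.
Program B: score 721 ≥ 700; DTI 43.5% > 36%; reserves 1.4 < 2 mo → does not qualify.
Program C: score 721 ≥ 660; DTI 43.5% > 43%; employment 84 ≥ 6 mo; reserves 1.4 < 9 mo → does not qualify.

Program A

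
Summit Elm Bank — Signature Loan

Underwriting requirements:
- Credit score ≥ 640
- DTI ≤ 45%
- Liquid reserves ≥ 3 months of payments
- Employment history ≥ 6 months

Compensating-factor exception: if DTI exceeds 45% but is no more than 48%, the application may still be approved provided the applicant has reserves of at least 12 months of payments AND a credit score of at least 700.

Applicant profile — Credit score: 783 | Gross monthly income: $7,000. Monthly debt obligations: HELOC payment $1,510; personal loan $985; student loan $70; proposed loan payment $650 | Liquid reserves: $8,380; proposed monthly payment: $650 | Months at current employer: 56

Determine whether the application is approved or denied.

Approved

Credit score 783 ≥ 640 (meets base)
Total debts = (1,510 + 985 + 70 + 650) = 3,215. DTI: 3,215 ÷ 7,000 = 45.9%, over the 45% base limit.
Liquid reserves cover 8,380/650 = 12.9 months — ≥ 3 required
Employment 56 ≥ 6 months
DTI 45.9% is within the 45%–48% exception band; checking compensating factors.
Reserves 12.9 ≥ 12 months; credit score 783 ≥ 700.
Both override conditions satisfied; DTI exception granted.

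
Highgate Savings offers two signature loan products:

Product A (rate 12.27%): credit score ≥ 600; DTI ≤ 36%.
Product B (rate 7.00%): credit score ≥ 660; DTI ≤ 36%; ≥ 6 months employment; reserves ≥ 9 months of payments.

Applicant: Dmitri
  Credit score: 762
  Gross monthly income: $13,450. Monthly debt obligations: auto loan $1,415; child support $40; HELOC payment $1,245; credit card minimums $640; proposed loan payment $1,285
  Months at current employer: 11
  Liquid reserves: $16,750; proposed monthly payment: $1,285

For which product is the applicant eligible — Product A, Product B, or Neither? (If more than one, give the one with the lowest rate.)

Total debts = (1,415 + 40 + 1,245 + 640 + 1,285) = 4,625; DTI = 4,625/13,450 = 34.4%.
Reserves = 16,750/1,285 = 13.0 months.
Product A: score 762 ≥ 600; DTI 34.4% ≤ 36% → qualifies.
Product B: score 762 ≥ 660; DTI 34.4% ≤ 36%; employment 11 ≥ 6 mo; reserves 13.0 ≥ 9 mo → qualifies.
Qualifying: Product A, Product B. Lowest rate is 7.00% → Product B.

Product B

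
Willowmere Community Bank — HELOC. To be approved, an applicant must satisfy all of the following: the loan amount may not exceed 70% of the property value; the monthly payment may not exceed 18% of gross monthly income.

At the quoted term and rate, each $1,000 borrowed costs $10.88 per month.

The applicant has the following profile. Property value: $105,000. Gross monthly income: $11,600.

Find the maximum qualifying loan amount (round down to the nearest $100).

Payment cap: 18% × $11,600 = $2,088/month.
At $10.88 per $1,000, that supports 2,088/10.88 × 1,000 ≈ $191,911 → $191,900.
LTV cap: 70% × $105,000 = $73,500 → $73,500.
Binding constraint: loan-to-value.

$73,500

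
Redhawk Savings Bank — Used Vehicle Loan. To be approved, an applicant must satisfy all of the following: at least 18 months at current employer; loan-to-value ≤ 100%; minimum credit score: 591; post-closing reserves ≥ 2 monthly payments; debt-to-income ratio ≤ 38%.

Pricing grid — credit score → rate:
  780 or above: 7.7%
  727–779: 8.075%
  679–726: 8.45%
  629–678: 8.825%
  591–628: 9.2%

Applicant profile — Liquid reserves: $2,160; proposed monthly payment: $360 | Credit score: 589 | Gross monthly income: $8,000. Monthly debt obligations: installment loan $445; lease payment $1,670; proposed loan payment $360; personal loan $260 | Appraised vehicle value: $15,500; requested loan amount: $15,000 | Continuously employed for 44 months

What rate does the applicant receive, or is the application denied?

Denied

Credit score 589 < 591 (below minimum)
Total monthly debts = (445 + 1,670 + 360 + 260) = 2,735. Debt-to-income = 2,735/8,000 = 34.2% — meets 38% limit
Employment 44 ≥ 18 months
Reserves = 2,160/360 = 6.0 months ≥ 2
LTV: 15,000 ÷ 15,500 = 96.8%, within 100% cap
Not all requirements met → denied.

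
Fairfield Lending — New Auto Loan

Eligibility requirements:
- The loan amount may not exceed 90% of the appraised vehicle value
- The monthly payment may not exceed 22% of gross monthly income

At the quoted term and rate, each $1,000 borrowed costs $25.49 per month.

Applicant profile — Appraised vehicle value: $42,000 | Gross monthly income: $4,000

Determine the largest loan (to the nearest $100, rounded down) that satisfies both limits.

Payment cap: 22% × $4,000 = $880/month.
At $25.49 per $1,000, that supports 880/25.49 × 1,000 ≈ $34,523 → $34,500.
LTV cap: 90% × $42,000 = $37,800 → $37,800.
Binding constraint: payment-to-income.

$34,500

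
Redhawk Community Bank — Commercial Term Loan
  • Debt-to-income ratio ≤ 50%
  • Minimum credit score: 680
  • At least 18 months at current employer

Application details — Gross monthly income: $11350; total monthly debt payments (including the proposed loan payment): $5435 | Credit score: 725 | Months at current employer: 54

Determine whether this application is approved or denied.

Approved

DTI = 5,435/11,350 = 47.9% ≤ 50%
Credit score 725 ≥ 680 (meets)
Employment 54 ≥ 18 months
All criteria satisfied.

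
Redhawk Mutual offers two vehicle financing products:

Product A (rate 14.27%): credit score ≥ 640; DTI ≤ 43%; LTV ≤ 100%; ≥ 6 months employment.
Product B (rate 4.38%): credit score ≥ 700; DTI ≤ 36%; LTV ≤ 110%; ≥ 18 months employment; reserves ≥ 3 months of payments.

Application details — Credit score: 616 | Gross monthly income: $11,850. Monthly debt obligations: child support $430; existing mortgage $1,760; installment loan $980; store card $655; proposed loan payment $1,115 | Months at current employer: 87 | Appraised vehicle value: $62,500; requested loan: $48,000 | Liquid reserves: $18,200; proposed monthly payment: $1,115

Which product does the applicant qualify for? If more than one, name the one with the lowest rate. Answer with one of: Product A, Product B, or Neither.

Neither

Total debts = (430 + 1,760 + 980 + 655 + 1,115) = 4,940; DTI = 4,940/11,850 = 41.7%.
LTV = 48,000/62,500 = 76.8%.
Reserves = 18,200/1,115 = 16.3 months.
Product A: score 616 < 640; DTI 41.7% ≤ 43%; LTV 76.8% ≤ 100%; employment 87 ≥ 6 mo → does not qualify.
Product B: score 616 < 700; DTI 41.7% > 36%; LTV 76.8% ≤ 110%; employment 87 ≥ 18 mo; reserves 16.3 ≥ 3 mo → does not qualify.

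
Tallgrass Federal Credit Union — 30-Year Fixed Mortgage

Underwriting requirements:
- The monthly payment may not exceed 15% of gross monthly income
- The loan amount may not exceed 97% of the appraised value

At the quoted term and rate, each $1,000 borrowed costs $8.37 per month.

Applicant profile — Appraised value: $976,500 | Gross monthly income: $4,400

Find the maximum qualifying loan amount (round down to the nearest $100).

Payment cap: 15% × $4,400 = $660/month.
At $8.37 per $1,000, that supports 660/8.37 × 1,000 ≈ $78,853 → $78,800.
LTV cap: 97% × $976,500 = $947,205 → $947,200.
Binding constraint: payment-to-income.

$78,800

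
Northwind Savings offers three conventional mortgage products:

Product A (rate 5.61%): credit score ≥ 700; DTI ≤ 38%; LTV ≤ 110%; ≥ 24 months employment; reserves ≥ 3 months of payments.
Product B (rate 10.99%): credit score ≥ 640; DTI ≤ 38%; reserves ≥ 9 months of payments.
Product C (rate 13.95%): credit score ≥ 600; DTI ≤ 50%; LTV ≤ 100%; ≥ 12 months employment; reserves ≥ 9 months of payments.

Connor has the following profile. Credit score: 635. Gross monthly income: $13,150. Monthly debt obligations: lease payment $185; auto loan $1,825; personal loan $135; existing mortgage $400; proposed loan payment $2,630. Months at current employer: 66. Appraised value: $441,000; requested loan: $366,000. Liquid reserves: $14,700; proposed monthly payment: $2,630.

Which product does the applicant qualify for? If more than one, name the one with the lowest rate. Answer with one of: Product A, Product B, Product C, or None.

Total debts = (185 + 1,825 + 135 + 400 + 2,630) = 5,175; DTI = 5,175/13,150 = 39.4%.
LTV = 366,000/441,000 = 83%.
Reserves = 14,700/2,630 = 5.6 months.
Product A: score 635 < 700; DTI 39.4% > 38%; LTV 83% ≤ 110%; employment 66 ≥ 24 mo; reserves 5.6 ≥ 3 mo → does not qualify.
Product B: score 635 < 640; DTI 39.4% > 38%; reserves 5.6 < 9 mo → does not qualify.
Product C: score 635 ≥ 600; DTI 39.4% ≤ 50%; LTV 83% ≤ 100%; employment 66 ≥ 12 mo; reserves 5.6 < 9 mo → does not qualify.

None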